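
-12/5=-2.40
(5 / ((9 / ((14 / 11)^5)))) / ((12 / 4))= 2689120 / 4348377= 0.62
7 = 7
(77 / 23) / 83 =77 / 1909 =0.04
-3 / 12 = -1 / 4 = -0.25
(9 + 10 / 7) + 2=87 / 7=12.43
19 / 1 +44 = 63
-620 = -620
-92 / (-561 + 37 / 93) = 2139 / 13034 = 0.16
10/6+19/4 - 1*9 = -31/12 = -2.58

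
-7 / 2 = -3.50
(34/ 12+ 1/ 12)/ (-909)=-35/ 10908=-0.00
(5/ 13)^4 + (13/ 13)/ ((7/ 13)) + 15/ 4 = 4501577/ 799708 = 5.63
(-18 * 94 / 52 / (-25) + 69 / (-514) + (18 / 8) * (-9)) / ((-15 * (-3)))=-2125177 / 5011500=-0.42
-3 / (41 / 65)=-195 / 41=-4.76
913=913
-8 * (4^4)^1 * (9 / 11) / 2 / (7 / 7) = -9216 / 11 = -837.82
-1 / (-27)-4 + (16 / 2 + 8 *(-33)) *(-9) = 62101 / 27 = 2300.04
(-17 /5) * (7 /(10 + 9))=-119 /95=-1.25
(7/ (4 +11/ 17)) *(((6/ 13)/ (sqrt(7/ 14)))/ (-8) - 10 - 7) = -2023/ 79 - 357 *sqrt(2)/ 4108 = -25.73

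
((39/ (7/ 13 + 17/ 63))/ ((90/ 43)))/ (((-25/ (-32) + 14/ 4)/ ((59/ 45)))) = 24010168/ 3401025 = 7.06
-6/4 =-3/2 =-1.50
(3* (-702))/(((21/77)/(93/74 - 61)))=17069481/37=461337.32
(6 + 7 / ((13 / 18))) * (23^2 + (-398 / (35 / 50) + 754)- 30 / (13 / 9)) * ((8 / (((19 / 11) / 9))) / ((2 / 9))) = 45893955888 / 22477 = 2041818.57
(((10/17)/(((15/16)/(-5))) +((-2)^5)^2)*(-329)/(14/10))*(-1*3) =12235040/17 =719708.24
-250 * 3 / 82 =-9.15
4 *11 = 44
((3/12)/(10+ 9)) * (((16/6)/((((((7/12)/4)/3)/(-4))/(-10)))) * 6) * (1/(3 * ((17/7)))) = 7680/323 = 23.78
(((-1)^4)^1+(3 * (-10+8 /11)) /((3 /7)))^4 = 244242535681 /14641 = 16682093.82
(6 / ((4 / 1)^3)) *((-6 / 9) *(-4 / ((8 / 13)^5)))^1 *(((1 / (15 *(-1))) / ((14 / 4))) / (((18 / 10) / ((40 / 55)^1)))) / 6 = -371293 / 102187008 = -0.00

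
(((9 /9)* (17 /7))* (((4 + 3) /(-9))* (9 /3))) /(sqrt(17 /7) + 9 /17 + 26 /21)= -1276513 /88642 + 103173* sqrt(119) /88642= -1.70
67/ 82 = 0.82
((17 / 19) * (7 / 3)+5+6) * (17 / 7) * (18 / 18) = 12682 / 399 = 31.78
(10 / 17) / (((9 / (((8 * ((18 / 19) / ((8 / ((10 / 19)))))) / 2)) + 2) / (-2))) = -200 / 6477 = -0.03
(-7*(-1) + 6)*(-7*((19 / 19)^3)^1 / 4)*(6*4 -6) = -819 / 2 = -409.50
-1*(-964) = 964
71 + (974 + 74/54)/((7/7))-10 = 27982/27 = 1036.37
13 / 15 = 0.87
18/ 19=0.95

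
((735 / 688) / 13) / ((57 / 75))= 18375 / 169936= 0.11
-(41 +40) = -81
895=895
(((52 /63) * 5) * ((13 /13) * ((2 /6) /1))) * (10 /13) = 200 /189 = 1.06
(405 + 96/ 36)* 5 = 6115/ 3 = 2038.33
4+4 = 8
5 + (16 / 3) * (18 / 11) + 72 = 943 / 11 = 85.73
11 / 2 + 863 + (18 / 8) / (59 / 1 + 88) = 170229 / 196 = 868.52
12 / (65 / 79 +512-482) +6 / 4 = 9201 / 4870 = 1.89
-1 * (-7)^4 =-2401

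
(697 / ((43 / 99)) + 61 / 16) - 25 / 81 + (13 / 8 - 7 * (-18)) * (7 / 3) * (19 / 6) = 71087521 / 27864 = 2551.23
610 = 610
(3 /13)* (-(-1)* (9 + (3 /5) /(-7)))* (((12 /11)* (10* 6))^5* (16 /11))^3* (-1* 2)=-854554729679171302784221049153126400000000000000 /38919421194445620367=-21957025655898730551743240000.00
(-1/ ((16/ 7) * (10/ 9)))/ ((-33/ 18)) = 189/ 880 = 0.21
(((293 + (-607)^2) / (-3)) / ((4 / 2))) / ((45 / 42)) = -860398 / 15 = -57359.87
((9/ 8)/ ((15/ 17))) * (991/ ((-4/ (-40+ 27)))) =657033/ 160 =4106.46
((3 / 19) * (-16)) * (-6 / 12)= 24 / 19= 1.26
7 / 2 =3.50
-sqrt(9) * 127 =-381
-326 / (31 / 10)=-3260 / 31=-105.16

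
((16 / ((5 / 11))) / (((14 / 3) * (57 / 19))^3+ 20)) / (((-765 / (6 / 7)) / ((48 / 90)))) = -704 / 92507625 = -0.00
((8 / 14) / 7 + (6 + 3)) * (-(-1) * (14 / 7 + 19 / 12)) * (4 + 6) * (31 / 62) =95675 / 588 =162.71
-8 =-8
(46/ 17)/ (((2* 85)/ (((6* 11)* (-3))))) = -4554/ 1445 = -3.15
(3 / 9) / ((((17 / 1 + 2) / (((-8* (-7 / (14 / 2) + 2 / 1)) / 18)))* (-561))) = 4 / 287793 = 0.00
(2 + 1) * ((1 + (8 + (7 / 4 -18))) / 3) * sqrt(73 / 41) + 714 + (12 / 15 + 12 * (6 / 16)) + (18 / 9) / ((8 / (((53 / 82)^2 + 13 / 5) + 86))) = 731.88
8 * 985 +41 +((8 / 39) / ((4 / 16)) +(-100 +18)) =305753 / 39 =7839.82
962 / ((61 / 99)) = 95238 / 61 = 1561.28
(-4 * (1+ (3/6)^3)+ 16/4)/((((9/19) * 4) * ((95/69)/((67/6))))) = -1541/720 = -2.14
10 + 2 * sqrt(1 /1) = 12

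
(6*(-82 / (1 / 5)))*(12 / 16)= -1845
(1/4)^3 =0.02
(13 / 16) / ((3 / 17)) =221 / 48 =4.60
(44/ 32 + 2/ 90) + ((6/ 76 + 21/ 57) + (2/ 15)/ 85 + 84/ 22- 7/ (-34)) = 37542427/ 6395400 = 5.87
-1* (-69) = 69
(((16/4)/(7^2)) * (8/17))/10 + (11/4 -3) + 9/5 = 25887/16660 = 1.55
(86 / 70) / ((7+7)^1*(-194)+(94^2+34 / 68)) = 86 / 428435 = 0.00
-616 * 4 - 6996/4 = -4213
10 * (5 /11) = 50 /11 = 4.55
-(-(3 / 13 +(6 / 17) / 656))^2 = -281132289 / 5254510144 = -0.05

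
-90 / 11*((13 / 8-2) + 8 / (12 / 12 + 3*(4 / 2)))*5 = -9675 / 308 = -31.41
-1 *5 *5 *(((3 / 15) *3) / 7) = -2.14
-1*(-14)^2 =-196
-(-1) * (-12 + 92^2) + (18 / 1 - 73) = 8397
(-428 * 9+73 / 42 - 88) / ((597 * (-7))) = 165407 / 175518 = 0.94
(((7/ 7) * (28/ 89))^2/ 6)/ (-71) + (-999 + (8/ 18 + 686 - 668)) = -4963101751/ 5061519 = -980.56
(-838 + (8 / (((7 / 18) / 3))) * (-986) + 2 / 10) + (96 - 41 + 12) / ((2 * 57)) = -246133117 / 3990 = -61687.50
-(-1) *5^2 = 25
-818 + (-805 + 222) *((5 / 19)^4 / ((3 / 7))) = -322358359 / 390963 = -824.52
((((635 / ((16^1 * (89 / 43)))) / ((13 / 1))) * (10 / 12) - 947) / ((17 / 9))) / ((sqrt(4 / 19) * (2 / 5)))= -1575729885 * sqrt(19) / 2517632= -2728.14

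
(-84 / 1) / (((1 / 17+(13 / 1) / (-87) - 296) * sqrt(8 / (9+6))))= 31059 * sqrt(30) / 437918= 0.39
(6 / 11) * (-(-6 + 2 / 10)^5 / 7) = 123066894 / 240625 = 511.45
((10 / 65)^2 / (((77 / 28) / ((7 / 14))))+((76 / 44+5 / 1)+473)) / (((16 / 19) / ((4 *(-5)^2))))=423614975 / 7436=56968.12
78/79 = 0.99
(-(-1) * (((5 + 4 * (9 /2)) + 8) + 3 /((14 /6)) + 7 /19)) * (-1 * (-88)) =382184 /133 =2873.56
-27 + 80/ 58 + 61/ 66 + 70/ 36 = -65321/ 2871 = -22.75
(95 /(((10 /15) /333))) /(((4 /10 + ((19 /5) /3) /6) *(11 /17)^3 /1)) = 4196414385 /14641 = 286620.75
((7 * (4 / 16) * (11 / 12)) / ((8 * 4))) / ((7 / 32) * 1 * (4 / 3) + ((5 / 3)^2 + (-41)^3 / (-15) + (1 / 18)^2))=10395 / 953401024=0.00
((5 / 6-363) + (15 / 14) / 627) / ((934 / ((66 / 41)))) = -1589542 / 2546551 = -0.62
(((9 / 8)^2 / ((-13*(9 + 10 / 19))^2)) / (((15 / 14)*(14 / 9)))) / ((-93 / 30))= -87723 / 5492316128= -0.00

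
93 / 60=31 / 20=1.55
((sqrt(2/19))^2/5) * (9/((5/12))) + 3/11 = 3801/5225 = 0.73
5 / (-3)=-5 / 3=-1.67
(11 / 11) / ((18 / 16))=8 / 9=0.89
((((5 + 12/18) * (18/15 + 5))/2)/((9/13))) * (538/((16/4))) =1842919/540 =3412.81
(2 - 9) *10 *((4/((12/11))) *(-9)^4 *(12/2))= -10103940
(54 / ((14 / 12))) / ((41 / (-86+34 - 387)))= -142236 / 287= -495.60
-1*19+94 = 75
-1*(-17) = 17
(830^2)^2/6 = 237291605000/3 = 79097201666.67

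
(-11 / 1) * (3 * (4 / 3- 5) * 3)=363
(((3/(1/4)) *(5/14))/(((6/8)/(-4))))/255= -32/357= -0.09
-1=-1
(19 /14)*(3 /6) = 0.68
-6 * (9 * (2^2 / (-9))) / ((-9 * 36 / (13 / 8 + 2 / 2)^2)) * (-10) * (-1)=-245 / 48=-5.10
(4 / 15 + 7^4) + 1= 2402.27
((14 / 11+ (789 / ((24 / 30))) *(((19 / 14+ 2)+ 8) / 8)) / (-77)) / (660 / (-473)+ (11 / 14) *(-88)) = 296961311 / 1150944256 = 0.26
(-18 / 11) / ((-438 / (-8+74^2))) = 16404 / 803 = 20.43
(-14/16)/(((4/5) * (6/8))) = -35/24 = -1.46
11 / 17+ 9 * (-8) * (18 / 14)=-10939 / 119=-91.92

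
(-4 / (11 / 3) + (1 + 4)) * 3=129 / 11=11.73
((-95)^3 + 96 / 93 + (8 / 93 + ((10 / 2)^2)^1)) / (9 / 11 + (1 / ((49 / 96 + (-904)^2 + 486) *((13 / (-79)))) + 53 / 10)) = -8950414244205270980 / 63871542081417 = -140131.49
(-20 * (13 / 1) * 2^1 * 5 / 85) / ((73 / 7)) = -3640 / 1241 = -2.93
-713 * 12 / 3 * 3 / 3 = -2852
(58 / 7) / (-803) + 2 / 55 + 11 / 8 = 315011 / 224840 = 1.40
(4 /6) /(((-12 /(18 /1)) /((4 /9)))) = -4 /9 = -0.44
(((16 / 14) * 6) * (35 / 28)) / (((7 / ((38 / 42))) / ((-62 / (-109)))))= 23560 / 37387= 0.63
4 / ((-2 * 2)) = -1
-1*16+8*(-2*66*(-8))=8432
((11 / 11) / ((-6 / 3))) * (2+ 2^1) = -2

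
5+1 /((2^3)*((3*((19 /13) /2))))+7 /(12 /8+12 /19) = 51347 /6156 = 8.34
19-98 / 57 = 17.28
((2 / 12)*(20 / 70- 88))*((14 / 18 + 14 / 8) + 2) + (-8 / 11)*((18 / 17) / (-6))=-9339523 / 141372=-66.06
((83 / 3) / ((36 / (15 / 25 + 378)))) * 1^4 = 52373 / 180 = 290.96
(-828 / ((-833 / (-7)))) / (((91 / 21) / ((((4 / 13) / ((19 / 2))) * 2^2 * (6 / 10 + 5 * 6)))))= -715392 / 112385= -6.37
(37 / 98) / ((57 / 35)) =185 / 798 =0.23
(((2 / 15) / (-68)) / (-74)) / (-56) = -1 / 2113440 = -0.00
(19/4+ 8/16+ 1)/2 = 25/8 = 3.12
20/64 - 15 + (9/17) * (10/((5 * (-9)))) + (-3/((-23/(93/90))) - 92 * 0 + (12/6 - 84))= -3023849/31280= -96.67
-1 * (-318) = 318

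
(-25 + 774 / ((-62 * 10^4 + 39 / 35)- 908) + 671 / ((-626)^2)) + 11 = -14.00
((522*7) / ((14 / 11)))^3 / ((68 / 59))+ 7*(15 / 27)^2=113093230036169 / 5508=20532539948.47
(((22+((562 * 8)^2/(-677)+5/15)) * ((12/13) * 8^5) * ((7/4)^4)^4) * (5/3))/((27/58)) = -292001805951282174407905/11679842304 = -25000492160008.03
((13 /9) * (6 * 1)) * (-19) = -494 /3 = -164.67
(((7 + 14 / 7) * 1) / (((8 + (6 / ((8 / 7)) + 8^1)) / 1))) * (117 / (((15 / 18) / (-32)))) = -1902.83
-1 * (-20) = 20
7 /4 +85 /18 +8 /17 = 4249 /612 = 6.94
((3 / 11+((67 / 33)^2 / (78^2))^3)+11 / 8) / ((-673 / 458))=-109741797129686086051861 / 97867010871581168584224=-1.12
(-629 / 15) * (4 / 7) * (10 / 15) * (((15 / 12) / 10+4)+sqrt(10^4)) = -74851 / 45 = -1663.36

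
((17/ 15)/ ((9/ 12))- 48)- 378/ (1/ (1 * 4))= -70132/ 45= -1558.49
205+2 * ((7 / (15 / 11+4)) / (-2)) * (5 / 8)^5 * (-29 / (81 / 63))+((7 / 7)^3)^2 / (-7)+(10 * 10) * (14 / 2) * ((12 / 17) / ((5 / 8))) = 2066959234189 / 2070577152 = 998.25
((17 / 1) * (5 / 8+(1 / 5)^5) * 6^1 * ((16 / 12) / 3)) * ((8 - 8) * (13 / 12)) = 0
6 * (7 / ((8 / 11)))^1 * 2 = 231 / 2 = 115.50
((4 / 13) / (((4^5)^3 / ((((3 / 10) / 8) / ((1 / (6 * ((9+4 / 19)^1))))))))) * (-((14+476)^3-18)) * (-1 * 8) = 18529714665 / 33151778816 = 0.56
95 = 95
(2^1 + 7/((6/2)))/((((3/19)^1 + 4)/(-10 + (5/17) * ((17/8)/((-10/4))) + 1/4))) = -2470/237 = -10.42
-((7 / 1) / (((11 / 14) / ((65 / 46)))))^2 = -158.48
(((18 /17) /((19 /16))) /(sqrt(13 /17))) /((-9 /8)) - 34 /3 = -34 /3 - 256 * sqrt(221) /4199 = -12.24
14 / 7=2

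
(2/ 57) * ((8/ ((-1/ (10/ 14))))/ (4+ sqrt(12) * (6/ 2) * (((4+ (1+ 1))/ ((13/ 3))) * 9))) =1690/ 35307111 - 10530 * sqrt(3)/ 11769037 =-0.00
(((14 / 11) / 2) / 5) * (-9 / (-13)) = 63 / 715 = 0.09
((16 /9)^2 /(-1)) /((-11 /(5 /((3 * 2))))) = 640 /2673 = 0.24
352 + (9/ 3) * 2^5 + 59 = 507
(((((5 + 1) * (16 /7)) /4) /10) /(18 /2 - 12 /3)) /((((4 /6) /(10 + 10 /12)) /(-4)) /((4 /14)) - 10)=-0.01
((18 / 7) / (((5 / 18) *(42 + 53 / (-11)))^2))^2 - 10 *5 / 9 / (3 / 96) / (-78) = 685756646057525984 / 300799039997649375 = 2.28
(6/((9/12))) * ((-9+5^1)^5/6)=-4096/3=-1365.33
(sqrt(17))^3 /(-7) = -17* sqrt(17) /7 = -10.01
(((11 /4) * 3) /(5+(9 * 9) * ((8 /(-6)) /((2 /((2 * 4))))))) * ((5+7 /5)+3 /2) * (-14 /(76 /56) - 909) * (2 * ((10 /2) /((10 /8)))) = 1122.56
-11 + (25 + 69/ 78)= 387/ 26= 14.88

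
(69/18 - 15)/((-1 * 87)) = 67/522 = 0.13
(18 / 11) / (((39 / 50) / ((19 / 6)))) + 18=3524 / 143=24.64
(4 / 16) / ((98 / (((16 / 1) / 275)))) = 2 / 13475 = 0.00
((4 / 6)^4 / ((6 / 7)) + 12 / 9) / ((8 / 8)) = 380 / 243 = 1.56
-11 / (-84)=11 / 84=0.13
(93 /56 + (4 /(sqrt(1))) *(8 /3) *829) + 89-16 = 1498111 /168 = 8917.33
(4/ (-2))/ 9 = -2/ 9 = -0.22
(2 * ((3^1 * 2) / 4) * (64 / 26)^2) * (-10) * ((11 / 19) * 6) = -2027520 / 3211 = -631.43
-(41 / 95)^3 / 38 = -68921 / 32580250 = -0.00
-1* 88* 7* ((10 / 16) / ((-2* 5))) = 77 / 2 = 38.50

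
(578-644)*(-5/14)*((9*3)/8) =4455/56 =79.55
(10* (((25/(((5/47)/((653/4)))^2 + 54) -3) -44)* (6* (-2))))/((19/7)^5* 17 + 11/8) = 6365386125768043360/2856339782277704589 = 2.23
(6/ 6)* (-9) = -9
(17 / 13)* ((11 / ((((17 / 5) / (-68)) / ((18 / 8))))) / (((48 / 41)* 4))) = -115005 / 832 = -138.23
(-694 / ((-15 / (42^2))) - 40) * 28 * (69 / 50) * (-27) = -10638117504 / 125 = -85104940.03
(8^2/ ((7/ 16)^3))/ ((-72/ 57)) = -622592/ 1029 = -605.05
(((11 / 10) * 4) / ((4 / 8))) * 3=132 / 5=26.40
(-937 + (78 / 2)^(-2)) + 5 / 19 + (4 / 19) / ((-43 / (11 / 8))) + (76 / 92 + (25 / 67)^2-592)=-392029587838607 / 256601214558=-1527.78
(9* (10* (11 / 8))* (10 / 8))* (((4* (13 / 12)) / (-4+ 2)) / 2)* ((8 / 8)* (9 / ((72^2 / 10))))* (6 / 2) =-17875 / 2048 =-8.73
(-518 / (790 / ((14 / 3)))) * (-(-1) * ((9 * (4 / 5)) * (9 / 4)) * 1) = -97902 / 1975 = -49.57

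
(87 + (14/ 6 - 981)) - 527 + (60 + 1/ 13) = -52985/ 39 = -1358.59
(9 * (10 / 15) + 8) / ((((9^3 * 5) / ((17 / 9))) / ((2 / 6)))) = 238 / 98415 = 0.00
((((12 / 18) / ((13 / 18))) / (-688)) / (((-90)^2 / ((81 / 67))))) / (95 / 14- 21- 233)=0.00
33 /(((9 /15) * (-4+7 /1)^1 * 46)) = 55 /138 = 0.40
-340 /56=-85 /14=-6.07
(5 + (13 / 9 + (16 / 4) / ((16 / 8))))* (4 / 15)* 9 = 20.27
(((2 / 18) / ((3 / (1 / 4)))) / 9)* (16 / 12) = 1 / 729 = 0.00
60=60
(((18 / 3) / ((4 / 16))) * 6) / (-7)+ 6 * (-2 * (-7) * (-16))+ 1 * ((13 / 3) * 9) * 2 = -9006 / 7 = -1286.57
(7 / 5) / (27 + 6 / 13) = 13 / 255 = 0.05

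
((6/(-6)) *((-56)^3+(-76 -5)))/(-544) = -175697/544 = -322.97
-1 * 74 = -74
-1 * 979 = -979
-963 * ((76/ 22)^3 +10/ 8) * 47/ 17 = -10235458323/ 90508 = -113088.99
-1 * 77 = -77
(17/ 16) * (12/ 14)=51/ 56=0.91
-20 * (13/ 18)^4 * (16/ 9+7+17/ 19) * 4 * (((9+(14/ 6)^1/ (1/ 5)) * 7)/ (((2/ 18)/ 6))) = -205021139960/ 124659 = -1644655.74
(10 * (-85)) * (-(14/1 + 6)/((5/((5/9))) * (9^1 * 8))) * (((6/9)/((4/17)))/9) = 8.26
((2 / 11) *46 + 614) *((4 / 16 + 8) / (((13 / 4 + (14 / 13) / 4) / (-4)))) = -355992 / 61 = -5835.93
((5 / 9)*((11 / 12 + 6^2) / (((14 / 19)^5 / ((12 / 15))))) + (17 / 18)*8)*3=1206627953 / 4840416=249.28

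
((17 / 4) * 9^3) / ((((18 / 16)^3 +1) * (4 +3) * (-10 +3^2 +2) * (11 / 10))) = 166.01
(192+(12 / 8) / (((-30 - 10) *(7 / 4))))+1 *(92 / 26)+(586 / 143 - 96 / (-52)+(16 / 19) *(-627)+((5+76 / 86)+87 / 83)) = -319.61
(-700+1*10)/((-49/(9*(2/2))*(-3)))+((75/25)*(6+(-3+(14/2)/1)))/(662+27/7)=-9637980/228389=-42.20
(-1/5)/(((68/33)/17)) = -33/20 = -1.65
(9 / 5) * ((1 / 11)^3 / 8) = 9 / 53240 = 0.00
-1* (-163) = 163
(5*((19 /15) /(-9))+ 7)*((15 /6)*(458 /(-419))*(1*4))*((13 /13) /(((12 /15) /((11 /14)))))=-5352875 /79191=-67.59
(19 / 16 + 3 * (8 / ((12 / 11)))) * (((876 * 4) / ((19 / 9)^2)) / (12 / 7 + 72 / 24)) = 15356061 / 3971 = 3867.05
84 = 84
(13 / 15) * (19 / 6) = 247 / 90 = 2.74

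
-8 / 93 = -0.09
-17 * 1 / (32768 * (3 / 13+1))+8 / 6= 2096489 / 1572864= 1.33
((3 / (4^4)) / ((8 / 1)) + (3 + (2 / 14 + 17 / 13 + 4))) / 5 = 315037 / 186368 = 1.69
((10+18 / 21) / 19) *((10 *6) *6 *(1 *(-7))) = -1440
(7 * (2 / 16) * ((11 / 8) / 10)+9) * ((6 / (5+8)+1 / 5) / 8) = 19307 / 25600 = 0.75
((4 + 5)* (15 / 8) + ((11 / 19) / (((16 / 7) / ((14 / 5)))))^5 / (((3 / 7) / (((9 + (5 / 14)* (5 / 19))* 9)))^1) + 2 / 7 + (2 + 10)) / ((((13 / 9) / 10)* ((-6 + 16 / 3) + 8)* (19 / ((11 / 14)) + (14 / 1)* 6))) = 115498941025602127527 / 208674752654950400000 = 0.55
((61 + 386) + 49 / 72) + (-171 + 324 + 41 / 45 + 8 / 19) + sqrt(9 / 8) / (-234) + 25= 627.01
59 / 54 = 1.09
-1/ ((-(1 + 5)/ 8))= 4/ 3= 1.33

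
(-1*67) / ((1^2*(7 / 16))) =-1072 / 7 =-153.14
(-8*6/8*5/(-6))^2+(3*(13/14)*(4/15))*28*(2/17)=2333/85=27.45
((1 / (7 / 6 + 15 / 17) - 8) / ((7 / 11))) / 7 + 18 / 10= 529 / 4655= 0.11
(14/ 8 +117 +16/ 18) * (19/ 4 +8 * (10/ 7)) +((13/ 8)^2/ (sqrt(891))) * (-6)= 650357/ 336 - 169 * sqrt(11)/ 1056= 1935.06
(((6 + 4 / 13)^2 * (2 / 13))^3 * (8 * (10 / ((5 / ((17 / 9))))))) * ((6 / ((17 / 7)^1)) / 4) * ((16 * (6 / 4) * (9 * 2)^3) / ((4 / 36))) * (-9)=-48535943761.42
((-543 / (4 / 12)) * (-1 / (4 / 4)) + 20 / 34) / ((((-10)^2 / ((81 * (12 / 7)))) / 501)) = 3372646329 / 2975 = 1133662.63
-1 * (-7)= 7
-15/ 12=-5/ 4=-1.25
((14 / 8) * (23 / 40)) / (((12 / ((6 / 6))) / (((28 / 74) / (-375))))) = -1127 / 13320000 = -0.00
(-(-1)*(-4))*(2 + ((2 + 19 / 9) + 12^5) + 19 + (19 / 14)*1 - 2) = -62711830 / 63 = -995425.87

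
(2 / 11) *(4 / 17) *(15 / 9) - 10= -5570 / 561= -9.93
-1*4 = -4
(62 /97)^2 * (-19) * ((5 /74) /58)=-0.01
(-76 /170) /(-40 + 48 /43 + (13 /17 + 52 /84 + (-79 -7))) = 17157 /4739620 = 0.00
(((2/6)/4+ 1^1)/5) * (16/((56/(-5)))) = -13/42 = -0.31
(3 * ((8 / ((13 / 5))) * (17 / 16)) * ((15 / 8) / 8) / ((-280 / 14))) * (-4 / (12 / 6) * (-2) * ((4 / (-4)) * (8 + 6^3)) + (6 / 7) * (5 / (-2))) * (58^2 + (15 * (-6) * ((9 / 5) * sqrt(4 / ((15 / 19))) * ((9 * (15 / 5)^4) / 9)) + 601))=1466914275 / 3584 - 2103699357 * sqrt(285) / 11648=-2639685.89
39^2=1521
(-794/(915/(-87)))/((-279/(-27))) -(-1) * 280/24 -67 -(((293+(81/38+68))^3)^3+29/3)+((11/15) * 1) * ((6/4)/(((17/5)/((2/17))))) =-49566460540199210689567043466609794330727049/451452170620225845760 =-109793381815182143424839.70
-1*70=-70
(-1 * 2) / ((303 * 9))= -2 / 2727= -0.00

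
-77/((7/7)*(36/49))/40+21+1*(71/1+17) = 153187/1440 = 106.38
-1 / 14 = -0.07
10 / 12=0.83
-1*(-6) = 6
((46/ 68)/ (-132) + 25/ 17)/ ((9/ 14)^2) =322273/ 90882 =3.55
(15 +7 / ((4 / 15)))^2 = 27225 / 16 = 1701.56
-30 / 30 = -1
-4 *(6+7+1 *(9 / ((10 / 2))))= -59.20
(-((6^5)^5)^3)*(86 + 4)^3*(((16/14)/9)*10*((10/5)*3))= -893449551230085272657162386447188991141428865008008715703418880000/7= -127635650175726467522451800000000000000000000000000000000000000000.00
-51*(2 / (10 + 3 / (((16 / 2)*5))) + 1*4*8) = -661776 / 403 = -1642.12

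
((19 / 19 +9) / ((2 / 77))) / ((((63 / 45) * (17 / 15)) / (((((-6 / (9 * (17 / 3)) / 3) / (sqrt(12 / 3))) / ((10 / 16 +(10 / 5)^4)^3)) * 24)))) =-16896000 / 679912093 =-0.02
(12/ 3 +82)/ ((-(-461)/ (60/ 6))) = 860/ 461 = 1.87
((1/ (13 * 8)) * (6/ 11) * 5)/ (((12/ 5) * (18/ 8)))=25/ 5148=0.00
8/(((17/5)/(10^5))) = 4000000/17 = 235294.12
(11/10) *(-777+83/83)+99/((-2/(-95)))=3848.90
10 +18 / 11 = 128 / 11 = 11.64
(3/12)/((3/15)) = 5/4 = 1.25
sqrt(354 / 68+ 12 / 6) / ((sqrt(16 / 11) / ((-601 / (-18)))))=4207 *sqrt(1870) / 2448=74.32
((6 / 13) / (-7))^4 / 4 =0.00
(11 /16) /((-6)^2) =0.02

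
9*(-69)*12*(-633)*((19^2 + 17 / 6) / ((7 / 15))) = 25743660570 / 7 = 3677665795.71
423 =423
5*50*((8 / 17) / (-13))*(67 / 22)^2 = -2244500 / 26741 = -83.93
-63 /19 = -3.32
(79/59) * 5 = 395/59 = 6.69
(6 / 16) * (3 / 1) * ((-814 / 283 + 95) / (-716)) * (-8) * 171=40123269 / 202628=198.01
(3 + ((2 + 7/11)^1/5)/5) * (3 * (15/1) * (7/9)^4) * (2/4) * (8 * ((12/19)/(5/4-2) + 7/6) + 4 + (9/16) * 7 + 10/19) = 940133159/3324240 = 282.81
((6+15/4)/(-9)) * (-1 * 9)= 39/4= 9.75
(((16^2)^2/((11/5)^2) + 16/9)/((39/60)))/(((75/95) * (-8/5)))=-700507960/42471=-16493.79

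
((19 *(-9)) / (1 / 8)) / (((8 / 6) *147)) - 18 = -1224 / 49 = -24.98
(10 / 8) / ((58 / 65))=325 / 232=1.40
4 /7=0.57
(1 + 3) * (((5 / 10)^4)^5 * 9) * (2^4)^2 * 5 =45 / 1024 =0.04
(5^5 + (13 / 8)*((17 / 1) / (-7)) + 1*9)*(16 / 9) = 350566 / 63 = 5564.54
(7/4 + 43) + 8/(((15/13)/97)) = 43037/60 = 717.28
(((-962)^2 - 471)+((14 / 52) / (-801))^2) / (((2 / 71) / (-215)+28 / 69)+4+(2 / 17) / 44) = 26339470197874108364705 / 125531595927702198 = 209823.43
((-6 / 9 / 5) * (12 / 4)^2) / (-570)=1 / 475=0.00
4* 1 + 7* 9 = 67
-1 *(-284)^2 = -80656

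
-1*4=-4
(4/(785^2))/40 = 1/6162250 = 0.00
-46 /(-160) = 23 /80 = 0.29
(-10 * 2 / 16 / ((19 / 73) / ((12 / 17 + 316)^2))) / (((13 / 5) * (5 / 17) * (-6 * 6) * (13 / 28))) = 18515737520 / 491283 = 37688.54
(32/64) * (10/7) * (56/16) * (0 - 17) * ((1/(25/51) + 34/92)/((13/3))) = -141321/5980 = -23.63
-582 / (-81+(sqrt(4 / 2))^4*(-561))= 0.25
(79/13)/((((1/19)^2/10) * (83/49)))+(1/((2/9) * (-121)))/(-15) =16908918337/1305590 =12951.17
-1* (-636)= 636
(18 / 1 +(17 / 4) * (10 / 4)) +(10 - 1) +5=341 / 8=42.62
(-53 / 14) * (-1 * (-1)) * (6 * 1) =-22.71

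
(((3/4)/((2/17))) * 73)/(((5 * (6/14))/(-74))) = -321419/20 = -16070.95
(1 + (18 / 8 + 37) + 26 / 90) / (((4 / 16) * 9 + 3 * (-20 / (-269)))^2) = 2112072868 / 318641445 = 6.63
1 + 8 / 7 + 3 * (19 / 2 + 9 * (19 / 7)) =1455 / 14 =103.93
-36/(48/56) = -42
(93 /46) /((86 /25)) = 2325 /3956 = 0.59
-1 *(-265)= 265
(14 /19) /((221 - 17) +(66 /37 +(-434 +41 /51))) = -26418 /8153413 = -0.00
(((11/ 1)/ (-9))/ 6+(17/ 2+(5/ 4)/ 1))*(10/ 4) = 5155/ 216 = 23.87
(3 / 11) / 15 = 1 / 55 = 0.02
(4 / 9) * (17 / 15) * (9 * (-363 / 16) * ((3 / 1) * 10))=-6171 / 2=-3085.50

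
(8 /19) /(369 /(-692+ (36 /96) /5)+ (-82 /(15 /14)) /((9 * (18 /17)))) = -134510220 /2736052877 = -0.05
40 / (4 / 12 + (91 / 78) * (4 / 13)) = 520 / 9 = 57.78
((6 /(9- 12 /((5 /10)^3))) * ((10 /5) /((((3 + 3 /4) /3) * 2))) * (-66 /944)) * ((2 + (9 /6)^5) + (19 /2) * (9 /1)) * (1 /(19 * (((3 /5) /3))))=100419 /1040288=0.10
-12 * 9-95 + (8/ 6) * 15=-183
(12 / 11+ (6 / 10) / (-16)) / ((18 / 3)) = 309 / 1760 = 0.18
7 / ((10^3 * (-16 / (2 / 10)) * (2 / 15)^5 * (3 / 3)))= -8505 / 4096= -2.08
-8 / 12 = -2 / 3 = -0.67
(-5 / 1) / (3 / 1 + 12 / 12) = -1.25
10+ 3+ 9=22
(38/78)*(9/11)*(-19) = -1083/143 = -7.57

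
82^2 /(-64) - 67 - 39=-3377 /16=-211.06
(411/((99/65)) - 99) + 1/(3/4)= 1894/11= 172.18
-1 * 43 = -43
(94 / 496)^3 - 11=-167679089 / 15252992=-10.99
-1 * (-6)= 6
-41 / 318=-0.13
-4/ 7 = -0.57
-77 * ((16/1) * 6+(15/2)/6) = -29953/4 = -7488.25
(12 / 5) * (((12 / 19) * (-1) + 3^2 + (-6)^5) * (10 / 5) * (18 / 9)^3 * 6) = -1789662.32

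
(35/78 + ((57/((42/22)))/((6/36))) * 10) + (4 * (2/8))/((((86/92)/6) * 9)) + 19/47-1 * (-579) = 872471843/367822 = 2371.99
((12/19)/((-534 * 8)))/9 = -1/60876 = -0.00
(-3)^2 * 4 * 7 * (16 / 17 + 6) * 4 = 118944 / 17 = 6996.71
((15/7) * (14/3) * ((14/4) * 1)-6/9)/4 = 8.58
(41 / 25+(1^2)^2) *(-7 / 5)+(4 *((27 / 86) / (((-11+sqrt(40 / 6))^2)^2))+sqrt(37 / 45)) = -2.79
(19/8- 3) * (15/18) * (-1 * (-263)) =-136.98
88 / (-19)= -88 / 19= -4.63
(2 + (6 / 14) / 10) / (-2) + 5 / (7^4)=-48949 / 48020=-1.02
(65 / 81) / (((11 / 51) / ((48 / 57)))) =17680 / 5643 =3.13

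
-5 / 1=-5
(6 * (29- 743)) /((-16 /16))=4284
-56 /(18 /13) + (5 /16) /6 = -11633 /288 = -40.39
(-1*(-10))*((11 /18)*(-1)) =-55 /9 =-6.11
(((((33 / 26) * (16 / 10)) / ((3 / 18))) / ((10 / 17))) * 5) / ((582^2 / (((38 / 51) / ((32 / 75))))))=1045 / 1957072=0.00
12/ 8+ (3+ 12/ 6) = 6.50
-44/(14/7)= -22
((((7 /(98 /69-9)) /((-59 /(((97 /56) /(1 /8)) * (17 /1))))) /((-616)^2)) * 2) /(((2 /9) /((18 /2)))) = 9216261 /11708873792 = 0.00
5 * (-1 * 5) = -25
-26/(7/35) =-130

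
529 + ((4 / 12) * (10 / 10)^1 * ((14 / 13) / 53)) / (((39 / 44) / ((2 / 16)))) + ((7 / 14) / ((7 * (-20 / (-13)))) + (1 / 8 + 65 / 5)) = 542.17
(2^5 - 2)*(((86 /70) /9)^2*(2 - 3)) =-3698 /6615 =-0.56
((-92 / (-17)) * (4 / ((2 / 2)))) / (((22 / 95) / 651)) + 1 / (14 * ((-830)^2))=109750532808187 / 1803540200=60852.83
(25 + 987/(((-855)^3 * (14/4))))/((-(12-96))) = 5208553031/17500738500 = 0.30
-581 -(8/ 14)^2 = -28485/ 49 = -581.33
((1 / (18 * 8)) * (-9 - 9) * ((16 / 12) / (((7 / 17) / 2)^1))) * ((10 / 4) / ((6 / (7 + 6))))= -1105 / 252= -4.38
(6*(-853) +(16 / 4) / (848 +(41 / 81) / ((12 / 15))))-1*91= -5209.00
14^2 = 196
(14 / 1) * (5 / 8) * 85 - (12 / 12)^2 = 2971 / 4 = 742.75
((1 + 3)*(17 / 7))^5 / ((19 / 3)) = 4361800704 / 319333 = 13659.10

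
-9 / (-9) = 1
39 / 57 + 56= 1077 / 19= 56.68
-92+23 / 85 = -7797 / 85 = -91.73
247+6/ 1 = 253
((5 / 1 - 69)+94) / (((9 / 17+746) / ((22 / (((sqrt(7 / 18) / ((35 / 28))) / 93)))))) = 3912975 * sqrt(14) / 88837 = 164.81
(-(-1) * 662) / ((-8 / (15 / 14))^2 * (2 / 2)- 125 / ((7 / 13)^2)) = -7298550 / 4138469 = -1.76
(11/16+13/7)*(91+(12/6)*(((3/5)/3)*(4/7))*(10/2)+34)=251655/784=320.99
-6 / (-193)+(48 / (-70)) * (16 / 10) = -36006 / 33775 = -1.07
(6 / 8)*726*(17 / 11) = 1683 / 2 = 841.50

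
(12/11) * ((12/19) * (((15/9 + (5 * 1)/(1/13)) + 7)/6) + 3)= 2452/209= 11.73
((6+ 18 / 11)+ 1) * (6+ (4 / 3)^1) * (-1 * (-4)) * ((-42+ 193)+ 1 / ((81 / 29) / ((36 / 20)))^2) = 46605632 / 1215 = 38358.54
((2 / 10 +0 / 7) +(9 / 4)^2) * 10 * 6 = 315.75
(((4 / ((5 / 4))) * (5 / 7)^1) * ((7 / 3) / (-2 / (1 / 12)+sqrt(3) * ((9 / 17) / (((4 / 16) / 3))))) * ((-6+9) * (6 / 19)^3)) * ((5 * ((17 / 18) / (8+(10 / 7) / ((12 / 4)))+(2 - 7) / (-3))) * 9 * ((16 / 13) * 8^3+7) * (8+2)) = -8926301152800 / 658676629 - 2362844422800 * sqrt(3) / 658676629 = -19765.19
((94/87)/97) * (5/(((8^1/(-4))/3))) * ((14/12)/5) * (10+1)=-3619/16878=-0.21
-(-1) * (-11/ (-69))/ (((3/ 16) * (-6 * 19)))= -88/ 11799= -0.01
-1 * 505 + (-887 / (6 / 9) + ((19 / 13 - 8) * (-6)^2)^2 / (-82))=-34799959 / 13858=-2511.18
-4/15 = -0.27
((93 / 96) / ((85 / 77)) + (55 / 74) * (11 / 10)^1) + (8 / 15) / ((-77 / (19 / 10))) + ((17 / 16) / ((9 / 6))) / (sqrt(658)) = 17 * sqrt(658) / 15792 + 195512117 / 116239200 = 1.71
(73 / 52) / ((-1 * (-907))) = 73 / 47164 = 0.00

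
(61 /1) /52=61 /52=1.17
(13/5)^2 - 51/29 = 3626/725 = 5.00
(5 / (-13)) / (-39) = 5 / 507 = 0.01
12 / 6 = 2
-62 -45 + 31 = -76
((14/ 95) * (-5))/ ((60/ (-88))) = 308/ 285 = 1.08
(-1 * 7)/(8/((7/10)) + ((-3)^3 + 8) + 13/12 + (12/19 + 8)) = -11172/3421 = -3.27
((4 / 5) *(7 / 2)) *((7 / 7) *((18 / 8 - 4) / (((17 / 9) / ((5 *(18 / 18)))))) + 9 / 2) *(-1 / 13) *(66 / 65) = 2079 / 71825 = 0.03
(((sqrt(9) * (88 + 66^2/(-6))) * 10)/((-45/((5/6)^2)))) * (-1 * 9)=-2658.33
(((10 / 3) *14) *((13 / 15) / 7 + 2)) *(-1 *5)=-4460 / 9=-495.56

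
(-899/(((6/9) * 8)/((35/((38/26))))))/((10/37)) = -9080799/608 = -14935.52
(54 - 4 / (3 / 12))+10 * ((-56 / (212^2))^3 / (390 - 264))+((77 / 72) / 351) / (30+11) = 436348148464317121 / 11482823556267804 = 38.00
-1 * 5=-5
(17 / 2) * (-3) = -51 / 2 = -25.50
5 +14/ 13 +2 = 105/ 13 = 8.08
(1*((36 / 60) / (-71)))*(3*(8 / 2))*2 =-72 / 355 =-0.20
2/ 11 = 0.18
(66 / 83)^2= 4356 / 6889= 0.63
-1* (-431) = 431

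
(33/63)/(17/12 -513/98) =-0.14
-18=-18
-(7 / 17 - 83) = 1404 / 17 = 82.59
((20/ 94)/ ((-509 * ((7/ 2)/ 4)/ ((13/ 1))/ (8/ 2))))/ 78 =-160/ 502383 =-0.00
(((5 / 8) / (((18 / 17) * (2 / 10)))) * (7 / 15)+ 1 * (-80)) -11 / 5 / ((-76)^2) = -30653561 / 389880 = -78.62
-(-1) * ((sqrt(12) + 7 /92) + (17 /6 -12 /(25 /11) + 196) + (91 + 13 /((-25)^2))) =2 * sqrt(3) + 49102163 /172500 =288.11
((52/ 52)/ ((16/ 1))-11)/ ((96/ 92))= -4025/ 384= -10.48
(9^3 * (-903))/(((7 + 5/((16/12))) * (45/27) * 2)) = -91854/5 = -18370.80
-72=-72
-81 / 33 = -27 / 11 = -2.45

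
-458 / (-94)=229 / 47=4.87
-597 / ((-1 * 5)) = 597 / 5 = 119.40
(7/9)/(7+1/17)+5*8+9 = 53039/1080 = 49.11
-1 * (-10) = 10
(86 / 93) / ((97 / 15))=430 / 3007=0.14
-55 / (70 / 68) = -374 / 7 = -53.43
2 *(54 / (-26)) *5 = -20.77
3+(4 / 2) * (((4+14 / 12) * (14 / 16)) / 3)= 433 / 72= 6.01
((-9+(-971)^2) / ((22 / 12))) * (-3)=-1542816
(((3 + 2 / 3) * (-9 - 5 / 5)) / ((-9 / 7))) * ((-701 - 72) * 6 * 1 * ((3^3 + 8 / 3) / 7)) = -15135340 / 27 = -560568.15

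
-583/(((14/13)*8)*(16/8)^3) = -7579/896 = -8.46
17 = 17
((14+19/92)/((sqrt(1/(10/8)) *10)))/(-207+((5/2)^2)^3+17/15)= 15684 *sqrt(5)/845089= 0.04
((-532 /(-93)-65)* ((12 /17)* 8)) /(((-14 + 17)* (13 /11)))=-94.42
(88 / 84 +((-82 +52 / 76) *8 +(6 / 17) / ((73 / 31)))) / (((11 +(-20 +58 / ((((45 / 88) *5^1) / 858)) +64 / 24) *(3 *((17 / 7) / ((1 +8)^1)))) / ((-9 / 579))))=24114075600 / 37636001957377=0.00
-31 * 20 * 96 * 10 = -595200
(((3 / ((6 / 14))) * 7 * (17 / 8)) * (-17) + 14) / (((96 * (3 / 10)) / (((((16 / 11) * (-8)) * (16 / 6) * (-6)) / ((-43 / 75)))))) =19801.27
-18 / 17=-1.06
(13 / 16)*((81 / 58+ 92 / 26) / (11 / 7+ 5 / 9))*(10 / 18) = 1.05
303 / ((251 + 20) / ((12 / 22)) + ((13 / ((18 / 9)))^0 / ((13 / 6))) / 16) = 94536 / 155021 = 0.61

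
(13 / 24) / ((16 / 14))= 91 / 192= 0.47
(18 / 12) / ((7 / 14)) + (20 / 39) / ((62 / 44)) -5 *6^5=-47001853 / 1209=-38876.64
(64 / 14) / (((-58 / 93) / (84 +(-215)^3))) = 72848162.60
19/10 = 1.90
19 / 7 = 2.71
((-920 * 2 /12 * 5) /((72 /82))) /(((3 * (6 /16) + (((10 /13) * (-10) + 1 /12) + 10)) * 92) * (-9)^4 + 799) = -612950 /1490426217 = -0.00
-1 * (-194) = 194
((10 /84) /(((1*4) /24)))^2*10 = 5.10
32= 32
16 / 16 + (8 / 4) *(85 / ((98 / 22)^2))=22971 / 2401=9.57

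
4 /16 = 1 /4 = 0.25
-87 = -87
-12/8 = -3/2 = -1.50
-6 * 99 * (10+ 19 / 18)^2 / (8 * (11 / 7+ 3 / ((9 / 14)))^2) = -233.21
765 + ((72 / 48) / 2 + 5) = 3083 / 4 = 770.75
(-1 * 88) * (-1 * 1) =88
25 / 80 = 5 / 16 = 0.31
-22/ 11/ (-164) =1/ 82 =0.01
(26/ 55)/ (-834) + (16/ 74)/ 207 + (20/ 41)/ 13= 1185969643/ 31208778315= 0.04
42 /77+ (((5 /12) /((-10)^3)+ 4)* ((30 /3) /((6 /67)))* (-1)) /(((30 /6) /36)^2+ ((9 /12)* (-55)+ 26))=64854507 /2171290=29.87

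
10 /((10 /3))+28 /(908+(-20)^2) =988 /327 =3.02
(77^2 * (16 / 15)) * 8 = 758912 / 15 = 50594.13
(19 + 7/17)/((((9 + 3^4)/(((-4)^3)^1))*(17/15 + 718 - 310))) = -3520/104329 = -0.03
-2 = -2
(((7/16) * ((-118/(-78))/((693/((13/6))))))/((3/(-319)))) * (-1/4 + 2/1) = -11977/31104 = -0.39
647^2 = 418609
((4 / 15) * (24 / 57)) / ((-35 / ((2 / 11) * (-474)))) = 10112 / 36575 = 0.28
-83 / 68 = -1.22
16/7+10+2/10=437/35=12.49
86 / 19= 4.53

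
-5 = -5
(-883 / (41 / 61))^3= -156268562006647 / 68921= -2267357728.51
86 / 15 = 5.73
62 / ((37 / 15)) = 930 / 37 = 25.14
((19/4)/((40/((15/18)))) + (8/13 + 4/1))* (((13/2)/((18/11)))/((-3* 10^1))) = -129437/207360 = -0.62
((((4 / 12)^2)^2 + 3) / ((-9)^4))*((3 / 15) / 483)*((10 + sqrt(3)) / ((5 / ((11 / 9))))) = 2684*sqrt(3) / 57754350675 + 5368 / 11550870135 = 0.00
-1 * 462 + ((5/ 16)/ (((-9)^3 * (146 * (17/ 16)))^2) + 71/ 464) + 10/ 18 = -175183009864052777/ 379766454638544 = -461.29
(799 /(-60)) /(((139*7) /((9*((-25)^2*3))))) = -898875 /3892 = -230.95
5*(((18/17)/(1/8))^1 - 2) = 550/17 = 32.35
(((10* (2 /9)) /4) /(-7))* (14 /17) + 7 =1061 /153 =6.93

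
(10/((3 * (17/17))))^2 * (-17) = -1700/9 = -188.89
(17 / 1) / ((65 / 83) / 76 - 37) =-107236 / 233331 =-0.46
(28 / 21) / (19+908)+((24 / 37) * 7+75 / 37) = 675931 / 102897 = 6.57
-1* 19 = -19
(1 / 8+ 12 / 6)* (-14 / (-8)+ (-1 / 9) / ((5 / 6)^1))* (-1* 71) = -117079 / 480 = -243.91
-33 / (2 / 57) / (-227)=1881 / 454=4.14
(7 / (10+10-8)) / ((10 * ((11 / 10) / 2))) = 7 / 66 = 0.11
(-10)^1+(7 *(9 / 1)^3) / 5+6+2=5093 / 5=1018.60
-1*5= -5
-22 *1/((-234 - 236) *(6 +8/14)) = 77/10810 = 0.01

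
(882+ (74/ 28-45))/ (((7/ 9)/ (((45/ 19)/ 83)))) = 4760775/ 154546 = 30.80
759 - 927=-168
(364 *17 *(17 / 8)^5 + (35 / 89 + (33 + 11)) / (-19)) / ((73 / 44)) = 40857089775667 / 252811264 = 161611.03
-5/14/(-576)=5/8064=0.00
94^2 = 8836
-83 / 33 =-2.52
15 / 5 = 3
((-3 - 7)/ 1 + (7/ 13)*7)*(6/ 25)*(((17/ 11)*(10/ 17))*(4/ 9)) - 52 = -37612/ 715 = -52.60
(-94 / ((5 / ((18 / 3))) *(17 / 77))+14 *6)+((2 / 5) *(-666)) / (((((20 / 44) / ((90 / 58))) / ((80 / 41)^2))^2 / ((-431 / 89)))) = 3910291710439330368 / 17977957732565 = 217504.78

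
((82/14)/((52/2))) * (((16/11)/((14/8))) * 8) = 10496/7007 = 1.50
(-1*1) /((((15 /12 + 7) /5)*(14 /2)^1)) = -20 /231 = -0.09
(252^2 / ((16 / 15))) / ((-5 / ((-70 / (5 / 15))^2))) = -525098700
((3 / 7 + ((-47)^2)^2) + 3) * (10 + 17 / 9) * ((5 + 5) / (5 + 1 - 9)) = -36548836370 / 189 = -193380086.61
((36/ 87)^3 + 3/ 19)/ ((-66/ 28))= -494662/ 5097301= -0.10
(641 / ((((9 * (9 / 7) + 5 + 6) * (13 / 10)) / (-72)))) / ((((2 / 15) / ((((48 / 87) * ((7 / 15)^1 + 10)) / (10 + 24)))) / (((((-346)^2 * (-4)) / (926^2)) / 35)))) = 3469783418496 / 108537382759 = 31.97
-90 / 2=-45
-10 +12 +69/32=133/32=4.16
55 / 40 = 11 / 8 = 1.38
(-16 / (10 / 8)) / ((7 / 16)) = -1024 / 35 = -29.26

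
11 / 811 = 0.01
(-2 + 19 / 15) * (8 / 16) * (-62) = 341 / 15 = 22.73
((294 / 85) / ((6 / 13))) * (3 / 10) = 1911 / 850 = 2.25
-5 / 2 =-2.50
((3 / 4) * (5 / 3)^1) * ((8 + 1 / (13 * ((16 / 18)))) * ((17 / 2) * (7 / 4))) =500395 / 3328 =150.36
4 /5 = 0.80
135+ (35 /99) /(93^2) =115593920 /856251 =135.00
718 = 718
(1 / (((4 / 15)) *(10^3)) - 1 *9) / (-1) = 7197 / 800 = 9.00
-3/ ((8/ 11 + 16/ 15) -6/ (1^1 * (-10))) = -99/ 79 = -1.25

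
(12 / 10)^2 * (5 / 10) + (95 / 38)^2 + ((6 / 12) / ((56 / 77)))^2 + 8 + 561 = 3689233 / 6400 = 576.44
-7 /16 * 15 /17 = -0.39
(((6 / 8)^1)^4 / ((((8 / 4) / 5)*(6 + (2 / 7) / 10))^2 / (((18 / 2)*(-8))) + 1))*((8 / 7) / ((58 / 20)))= 15946875 / 117561128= 0.14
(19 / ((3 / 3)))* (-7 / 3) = -133 / 3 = -44.33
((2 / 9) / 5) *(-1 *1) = -2 / 45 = -0.04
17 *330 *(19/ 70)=1522.71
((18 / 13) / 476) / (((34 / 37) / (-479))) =-159507 / 105196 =-1.52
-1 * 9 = -9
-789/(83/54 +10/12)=-332.86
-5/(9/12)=-20/3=-6.67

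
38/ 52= 19/ 26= 0.73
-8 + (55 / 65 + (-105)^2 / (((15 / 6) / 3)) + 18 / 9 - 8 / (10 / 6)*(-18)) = 865231 / 65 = 13311.25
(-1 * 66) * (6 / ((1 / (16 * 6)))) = -38016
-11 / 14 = -0.79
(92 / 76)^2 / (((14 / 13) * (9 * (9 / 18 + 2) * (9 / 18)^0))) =6877 / 113715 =0.06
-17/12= -1.42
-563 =-563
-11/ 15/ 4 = -11/ 60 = -0.18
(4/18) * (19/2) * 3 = 19/3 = 6.33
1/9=0.11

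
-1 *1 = -1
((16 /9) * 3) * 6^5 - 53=41419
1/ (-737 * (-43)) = 1/ 31691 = 0.00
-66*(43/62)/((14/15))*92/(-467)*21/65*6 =3524796/188201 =18.73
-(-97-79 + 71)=105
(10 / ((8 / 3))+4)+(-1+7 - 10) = 15 / 4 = 3.75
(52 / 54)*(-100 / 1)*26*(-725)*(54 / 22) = 49010000 / 11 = 4455454.55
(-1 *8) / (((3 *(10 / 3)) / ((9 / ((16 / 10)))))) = -9 / 2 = -4.50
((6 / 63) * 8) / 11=16 / 231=0.07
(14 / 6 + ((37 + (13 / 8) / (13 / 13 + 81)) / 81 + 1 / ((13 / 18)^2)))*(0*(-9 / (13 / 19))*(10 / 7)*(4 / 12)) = 0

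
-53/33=-1.61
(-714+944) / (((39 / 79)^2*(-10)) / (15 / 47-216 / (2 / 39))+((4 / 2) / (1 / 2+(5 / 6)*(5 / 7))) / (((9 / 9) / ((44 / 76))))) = 217.44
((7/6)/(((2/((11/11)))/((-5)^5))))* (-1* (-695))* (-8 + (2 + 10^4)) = -75970015625/6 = -12661669270.83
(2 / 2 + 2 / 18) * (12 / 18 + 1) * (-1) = -50 / 27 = -1.85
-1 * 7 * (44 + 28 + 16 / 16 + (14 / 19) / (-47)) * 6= -2737350 / 893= -3065.34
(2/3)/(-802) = -1/1203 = -0.00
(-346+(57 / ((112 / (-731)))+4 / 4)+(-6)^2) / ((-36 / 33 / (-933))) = -260936775 / 448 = -582448.16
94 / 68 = 47 / 34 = 1.38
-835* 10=-8350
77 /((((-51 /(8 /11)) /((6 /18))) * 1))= -56 /153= -0.37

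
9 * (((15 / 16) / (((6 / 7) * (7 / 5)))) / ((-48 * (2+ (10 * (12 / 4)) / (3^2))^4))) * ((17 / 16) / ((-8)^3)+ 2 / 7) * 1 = -98809875 / 1924145348608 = -0.00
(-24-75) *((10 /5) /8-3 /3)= 297 /4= 74.25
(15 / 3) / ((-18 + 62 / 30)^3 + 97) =-16875 / 13324544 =-0.00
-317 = -317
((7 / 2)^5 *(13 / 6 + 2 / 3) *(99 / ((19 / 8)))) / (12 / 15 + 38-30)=4285785 / 608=7048.99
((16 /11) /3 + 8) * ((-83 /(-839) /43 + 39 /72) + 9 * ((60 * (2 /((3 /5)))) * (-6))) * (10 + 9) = -6218207125655 /3571623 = -1741003.21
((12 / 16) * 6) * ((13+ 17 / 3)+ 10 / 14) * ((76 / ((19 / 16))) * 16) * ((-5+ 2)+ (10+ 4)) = 6876672 / 7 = 982381.71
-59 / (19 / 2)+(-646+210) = -8402 / 19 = -442.21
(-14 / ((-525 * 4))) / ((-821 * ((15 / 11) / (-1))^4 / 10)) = -14641 / 623446875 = -0.00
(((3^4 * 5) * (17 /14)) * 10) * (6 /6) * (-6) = -206550 /7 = -29507.14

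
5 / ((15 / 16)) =5.33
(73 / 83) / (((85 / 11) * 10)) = 803 / 70550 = 0.01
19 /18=1.06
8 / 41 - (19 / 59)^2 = 13047 / 142721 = 0.09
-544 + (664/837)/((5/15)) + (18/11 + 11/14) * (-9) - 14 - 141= -30867581/42966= -718.42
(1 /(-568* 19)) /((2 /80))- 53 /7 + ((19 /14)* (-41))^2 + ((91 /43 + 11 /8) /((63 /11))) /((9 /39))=1897826442535 /613946088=3091.19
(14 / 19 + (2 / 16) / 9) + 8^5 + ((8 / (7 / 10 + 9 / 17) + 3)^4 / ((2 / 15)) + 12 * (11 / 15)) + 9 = 64608481061813033 / 686890713960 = 94059.33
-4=-4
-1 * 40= -40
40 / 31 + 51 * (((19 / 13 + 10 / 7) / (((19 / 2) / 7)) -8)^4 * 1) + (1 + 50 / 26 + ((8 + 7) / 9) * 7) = 20971958109985163 / 346155121533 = 60585.43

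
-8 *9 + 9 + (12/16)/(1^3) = -249/4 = -62.25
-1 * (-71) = 71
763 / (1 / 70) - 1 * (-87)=53497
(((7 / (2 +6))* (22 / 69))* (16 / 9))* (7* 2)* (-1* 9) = -4312 / 69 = -62.49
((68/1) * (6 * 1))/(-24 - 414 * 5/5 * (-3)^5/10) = 680/16727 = 0.04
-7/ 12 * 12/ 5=-7/ 5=-1.40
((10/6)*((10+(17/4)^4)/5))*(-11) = -946891/768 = -1232.93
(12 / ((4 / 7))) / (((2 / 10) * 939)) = 35 / 313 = 0.11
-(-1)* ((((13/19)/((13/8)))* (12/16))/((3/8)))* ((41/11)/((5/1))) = 656/1045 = 0.63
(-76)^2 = 5776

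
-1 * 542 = -542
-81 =-81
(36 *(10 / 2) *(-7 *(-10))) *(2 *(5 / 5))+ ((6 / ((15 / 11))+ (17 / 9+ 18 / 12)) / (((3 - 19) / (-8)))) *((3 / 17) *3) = 8568701 / 340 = 25202.06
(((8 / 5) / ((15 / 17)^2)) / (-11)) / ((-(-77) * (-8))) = 289 / 952875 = 0.00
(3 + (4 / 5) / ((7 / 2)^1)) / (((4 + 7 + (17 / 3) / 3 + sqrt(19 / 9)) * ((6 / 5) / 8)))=157296 / 92995- 4068 * sqrt(19) / 92995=1.50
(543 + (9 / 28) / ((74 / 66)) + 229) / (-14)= -800089 / 14504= -55.16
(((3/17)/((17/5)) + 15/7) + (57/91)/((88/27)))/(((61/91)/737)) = 370116777/141032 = 2624.35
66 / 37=1.78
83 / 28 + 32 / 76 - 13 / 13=1269 / 532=2.39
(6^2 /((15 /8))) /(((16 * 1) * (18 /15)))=1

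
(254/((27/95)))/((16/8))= 12065/27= 446.85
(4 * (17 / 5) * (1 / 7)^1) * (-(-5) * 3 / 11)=204 / 77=2.65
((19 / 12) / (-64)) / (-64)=19 / 49152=0.00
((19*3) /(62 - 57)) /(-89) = -57 /445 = -0.13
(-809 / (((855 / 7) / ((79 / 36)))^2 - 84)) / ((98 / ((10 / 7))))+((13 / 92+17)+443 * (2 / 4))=8853267744400 / 37099247871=238.64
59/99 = 0.60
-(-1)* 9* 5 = 45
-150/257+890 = 228580/257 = 889.42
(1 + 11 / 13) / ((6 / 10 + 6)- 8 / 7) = 840 / 2483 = 0.34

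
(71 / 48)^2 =5041 / 2304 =2.19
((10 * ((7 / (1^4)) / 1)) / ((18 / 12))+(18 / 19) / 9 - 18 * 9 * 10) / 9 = -89674 / 513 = -174.80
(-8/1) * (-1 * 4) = 32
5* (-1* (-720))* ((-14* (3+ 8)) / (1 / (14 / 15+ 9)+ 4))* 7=-946381.67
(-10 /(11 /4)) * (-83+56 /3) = 7720 /33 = 233.94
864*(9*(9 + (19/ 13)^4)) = 3012189120/ 28561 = 105465.11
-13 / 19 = -0.68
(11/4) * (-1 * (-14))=38.50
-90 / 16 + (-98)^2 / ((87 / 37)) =2838869 / 696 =4078.83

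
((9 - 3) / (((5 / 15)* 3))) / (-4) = -3 / 2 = -1.50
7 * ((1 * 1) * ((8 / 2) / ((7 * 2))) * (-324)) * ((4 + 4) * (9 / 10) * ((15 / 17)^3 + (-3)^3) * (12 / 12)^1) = 3015750528 / 24565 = 122766.15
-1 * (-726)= 726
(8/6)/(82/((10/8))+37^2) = 20/21519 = 0.00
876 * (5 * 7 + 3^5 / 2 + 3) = 139722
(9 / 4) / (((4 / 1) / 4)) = 9 / 4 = 2.25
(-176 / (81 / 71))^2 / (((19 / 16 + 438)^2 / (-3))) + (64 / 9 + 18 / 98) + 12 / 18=40169852556413 / 5291572735827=7.59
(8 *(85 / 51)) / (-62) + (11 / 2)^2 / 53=7013 / 19716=0.36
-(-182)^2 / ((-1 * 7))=4732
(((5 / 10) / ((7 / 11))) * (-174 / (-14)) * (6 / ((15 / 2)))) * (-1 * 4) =-7656 / 245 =-31.25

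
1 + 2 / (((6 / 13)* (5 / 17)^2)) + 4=4132 / 75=55.09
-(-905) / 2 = 905 / 2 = 452.50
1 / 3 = 0.33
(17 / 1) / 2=17 / 2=8.50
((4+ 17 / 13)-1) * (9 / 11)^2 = 4536 / 1573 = 2.88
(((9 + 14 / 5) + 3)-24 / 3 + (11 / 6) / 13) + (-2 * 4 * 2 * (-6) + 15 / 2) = 21536 / 195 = 110.44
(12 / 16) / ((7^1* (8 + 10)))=1 / 168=0.01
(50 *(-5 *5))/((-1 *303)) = 1250/303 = 4.13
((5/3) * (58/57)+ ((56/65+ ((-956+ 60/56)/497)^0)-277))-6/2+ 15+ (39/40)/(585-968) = -8903868473/34056360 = -261.45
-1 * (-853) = 853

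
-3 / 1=-3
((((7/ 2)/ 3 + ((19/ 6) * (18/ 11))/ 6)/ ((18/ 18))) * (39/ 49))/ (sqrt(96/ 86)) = 871 * sqrt(129)/ 6468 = 1.53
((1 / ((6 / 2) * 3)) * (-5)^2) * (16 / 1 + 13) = 725 / 9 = 80.56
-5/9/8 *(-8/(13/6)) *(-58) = -580/39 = -14.87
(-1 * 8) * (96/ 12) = -64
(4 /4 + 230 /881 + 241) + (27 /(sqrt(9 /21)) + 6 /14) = 9 * sqrt(21) + 1496667 /6167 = 283.93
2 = 2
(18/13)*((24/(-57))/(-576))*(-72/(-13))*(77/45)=154/16055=0.01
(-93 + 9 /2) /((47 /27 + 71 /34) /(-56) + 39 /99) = -50045688 /184103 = -271.84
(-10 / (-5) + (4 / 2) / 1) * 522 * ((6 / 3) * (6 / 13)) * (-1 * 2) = -50112 / 13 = -3854.77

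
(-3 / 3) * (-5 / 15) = 1 / 3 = 0.33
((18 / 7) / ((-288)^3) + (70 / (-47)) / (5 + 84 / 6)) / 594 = -650281853 / 4927661899776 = -0.00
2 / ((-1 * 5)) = -2 / 5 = -0.40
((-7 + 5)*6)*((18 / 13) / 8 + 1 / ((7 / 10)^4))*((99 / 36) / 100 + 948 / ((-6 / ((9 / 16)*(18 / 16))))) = 259860206937 / 49940800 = 5203.36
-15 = -15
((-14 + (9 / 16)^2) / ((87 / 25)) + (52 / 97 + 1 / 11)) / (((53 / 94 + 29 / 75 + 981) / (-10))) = 461437522375 / 13709483788352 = 0.03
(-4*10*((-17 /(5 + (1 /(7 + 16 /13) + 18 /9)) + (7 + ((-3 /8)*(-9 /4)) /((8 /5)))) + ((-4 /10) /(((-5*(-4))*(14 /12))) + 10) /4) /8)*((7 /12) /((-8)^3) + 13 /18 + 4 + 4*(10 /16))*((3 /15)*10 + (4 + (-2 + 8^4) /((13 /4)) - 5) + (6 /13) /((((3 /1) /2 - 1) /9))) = -815336620505369 /2330460160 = -349860.78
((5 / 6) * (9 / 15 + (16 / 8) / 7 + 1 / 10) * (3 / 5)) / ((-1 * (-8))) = 69 / 1120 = 0.06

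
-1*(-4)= 4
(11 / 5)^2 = 121 / 25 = 4.84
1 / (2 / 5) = 5 / 2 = 2.50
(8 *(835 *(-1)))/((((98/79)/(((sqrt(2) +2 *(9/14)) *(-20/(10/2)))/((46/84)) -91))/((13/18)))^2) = -4745142146811235/205760898 -16268266663480 *sqrt(2)/4899069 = -27757596.04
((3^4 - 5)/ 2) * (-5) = -190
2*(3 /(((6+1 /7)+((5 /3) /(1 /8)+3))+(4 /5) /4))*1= 630 /2381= 0.26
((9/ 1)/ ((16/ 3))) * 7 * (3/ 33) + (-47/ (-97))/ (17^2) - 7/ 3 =-18617129/ 14801424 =-1.26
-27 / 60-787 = -15749 / 20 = -787.45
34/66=17/33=0.52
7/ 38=0.18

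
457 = 457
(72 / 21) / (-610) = -12 / 2135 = -0.01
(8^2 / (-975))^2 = 4096 / 950625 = 0.00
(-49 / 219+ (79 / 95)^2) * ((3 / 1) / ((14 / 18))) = 8320986 / 4611775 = 1.80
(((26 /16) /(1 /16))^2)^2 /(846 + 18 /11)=1256684 /2331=539.12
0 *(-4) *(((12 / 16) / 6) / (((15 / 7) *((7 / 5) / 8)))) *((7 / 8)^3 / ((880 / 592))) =0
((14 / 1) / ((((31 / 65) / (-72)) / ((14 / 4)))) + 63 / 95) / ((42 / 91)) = -94394937 / 5890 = -16026.31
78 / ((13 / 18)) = 108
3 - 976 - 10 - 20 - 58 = -1061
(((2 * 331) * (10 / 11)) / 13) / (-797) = -6620 / 113971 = -0.06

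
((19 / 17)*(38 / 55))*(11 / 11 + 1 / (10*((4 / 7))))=16967 / 18700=0.91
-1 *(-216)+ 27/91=19683/91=216.30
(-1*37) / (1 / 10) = -370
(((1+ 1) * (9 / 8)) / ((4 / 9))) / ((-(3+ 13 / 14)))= -1.29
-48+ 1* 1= -47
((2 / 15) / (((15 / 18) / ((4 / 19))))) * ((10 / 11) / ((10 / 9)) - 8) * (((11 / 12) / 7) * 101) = -31916 / 9975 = -3.20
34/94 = 17/47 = 0.36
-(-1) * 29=29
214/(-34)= -107/17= -6.29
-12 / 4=-3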